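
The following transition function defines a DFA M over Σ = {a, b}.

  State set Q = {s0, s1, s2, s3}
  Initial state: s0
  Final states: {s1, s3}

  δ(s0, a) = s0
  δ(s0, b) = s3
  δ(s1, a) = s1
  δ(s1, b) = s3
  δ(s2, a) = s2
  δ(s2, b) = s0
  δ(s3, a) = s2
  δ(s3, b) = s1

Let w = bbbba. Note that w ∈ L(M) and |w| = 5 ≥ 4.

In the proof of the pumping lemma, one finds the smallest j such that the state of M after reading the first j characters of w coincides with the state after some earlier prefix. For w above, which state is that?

State sequence: s0 -b-> s3 -b-> s1 -b-> s3 -b-> s1 -a-> s1
First repeat at step 3: s3 was already visited.

The earliest repeat is at step j = 3: M is in s3, which it already visited at step i = 1.

s3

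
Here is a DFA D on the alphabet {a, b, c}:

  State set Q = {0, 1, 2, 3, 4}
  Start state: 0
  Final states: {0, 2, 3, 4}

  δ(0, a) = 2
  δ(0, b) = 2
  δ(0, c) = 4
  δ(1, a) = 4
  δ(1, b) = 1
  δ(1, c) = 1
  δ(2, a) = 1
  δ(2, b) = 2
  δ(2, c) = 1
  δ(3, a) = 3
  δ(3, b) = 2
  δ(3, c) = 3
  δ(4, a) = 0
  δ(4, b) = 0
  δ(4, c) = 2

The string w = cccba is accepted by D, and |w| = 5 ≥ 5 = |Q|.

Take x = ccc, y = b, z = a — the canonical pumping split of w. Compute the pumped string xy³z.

xy^3z = ccc·b·b·b·a = cccbbba.
Reading y = b takes D from 1 back to 1, so after x·y·y·y the machine is still in 1, and z then leads to the accepting state 4. Hence cccbbba ∈ L(D).

cccbbba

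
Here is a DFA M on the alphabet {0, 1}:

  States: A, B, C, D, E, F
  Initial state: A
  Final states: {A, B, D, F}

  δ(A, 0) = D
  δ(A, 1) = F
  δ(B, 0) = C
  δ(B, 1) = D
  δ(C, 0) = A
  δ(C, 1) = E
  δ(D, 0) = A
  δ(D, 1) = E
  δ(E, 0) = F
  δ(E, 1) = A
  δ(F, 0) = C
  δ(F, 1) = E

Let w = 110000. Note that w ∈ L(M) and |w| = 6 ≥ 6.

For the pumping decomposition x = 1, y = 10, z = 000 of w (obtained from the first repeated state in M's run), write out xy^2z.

xy^2z = 1·10·10·000 = 11010000.
Reading y = 10 takes M from F back to F, so after x·y·y the machine is still in F, and z then leads to the accepting state D. Hence 11010000 ∈ L(M).

11010000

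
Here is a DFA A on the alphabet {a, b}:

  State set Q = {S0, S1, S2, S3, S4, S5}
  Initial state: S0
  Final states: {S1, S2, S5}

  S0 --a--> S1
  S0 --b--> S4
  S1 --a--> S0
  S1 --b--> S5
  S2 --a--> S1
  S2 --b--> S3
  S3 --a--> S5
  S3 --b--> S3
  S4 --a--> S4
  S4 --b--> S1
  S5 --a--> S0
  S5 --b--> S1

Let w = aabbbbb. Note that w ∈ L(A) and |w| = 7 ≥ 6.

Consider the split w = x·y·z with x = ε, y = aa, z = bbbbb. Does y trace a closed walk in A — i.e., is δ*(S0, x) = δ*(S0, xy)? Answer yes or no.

Run of A on the first 2 characters of w = a a:
  step 0: S0  (start)
  step 1: S1  (read a: S0→S1)
  step 2: S0  (read a: S1→S0)

After x (step 0): S0. After xy (step 2): S0.
They match, so y = aa drives A around a cycle from S0 back to itself; pumping y any number of times keeps A in S0 before reading z, and xyⁱz ∈ L(A) for every i ≥ 0.

yes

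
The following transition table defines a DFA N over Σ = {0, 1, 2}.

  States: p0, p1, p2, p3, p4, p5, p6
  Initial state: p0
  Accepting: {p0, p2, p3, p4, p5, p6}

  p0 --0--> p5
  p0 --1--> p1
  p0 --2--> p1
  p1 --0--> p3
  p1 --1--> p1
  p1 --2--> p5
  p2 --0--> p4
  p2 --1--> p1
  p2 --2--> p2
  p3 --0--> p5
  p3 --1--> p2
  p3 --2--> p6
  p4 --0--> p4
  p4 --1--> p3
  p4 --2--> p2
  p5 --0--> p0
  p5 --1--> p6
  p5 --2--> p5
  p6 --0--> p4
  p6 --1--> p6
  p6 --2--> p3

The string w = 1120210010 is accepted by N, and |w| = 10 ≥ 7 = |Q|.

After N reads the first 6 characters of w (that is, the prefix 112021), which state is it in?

p1

State sequence: p0 -1-> p1 -1-> p1 -2-> p5 -0-> p0 -2-> p1 -1-> p1

After reading 6 characters, N is in state p1.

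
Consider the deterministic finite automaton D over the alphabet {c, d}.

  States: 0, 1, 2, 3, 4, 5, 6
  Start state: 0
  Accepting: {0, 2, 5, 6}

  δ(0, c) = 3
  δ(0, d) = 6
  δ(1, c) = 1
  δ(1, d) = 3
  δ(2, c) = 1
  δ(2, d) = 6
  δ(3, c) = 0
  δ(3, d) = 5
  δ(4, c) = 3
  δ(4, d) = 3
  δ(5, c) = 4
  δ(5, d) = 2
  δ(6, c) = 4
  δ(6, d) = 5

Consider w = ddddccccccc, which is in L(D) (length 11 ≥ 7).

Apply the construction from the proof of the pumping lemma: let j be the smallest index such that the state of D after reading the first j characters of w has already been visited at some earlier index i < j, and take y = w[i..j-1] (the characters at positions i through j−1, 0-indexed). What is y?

Run of D on w = d d d d c c c c c c c:
  step 0: 0  (start)
  step 1: 6  (read d: 0→6)
  step 2: 5  (read d: 6→5)
  step 3: 2  (read d: 5→2)
  step 4: 6  (read d: 2→6)   ← first repeat (6 seen earlier)
  step 5: 4  (read c: 6→4)
  step 6: 3  (read c: 4→3)
  step 7: 0  (read c: 3→0)
  step 8: 3  (read c: 0→3)
  step 9: 0  (read c: 3→0)
  step 10: 3  (read c: 0→3)
  step 11: 0  (read c: 3→0)

So i = 1, j = 4, giving x = w[0:1] = d, y = w[1:4] = ddd, z = w[4:11] = ccccccc.
Check: |xy| = 4 ≤ 7 and |y| = 3 ≥ 1. Reading y takes D from 6 back to 6, so every xyⁱz is accepted.
With |Q| = 7, pigeonhole forces a state repeat no later than step 7; the substring read between the first and second visits to that state can be pumped.

ddd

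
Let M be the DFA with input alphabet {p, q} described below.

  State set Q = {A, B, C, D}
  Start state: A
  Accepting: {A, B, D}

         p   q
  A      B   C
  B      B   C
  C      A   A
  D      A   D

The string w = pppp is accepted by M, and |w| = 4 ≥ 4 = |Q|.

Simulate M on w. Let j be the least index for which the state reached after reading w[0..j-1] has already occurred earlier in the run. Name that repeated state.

B

Run of M on w = p p p p:
  step 0: A  (start)
  step 1: B  (read p: A→B)
  step 2: B  (read p: B→B)   ← first repeat (B seen earlier)
  step 3: B  (read p: B→B)
  step 4: B  (read p: B→B)

The earliest repeat is at step j = 2: M is in B, which it already visited at step i = 1.
Pumping length from the standard proof: p = 4 (the number of states). The repeated state found above gives |xy| = j ≤ 4 and |y| = j − i ≥ 1.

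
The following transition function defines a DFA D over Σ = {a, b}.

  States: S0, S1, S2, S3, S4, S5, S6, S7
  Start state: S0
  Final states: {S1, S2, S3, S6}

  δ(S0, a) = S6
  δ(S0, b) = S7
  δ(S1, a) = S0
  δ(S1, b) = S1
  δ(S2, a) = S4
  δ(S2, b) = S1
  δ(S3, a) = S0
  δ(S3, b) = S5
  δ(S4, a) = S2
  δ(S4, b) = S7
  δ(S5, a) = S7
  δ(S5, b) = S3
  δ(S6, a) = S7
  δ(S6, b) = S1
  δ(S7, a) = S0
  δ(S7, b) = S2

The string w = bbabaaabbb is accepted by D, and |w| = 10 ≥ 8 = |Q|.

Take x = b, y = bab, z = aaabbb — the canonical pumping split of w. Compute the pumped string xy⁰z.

baaabbb

xy⁰z = xz = b·aaabbb = baaabbb.
Reading y = bab takes D from S7 back to S7, so after x the machine is still in S7, and z then leads to the accepting state S1. Hence baaabbb ∈ L(D).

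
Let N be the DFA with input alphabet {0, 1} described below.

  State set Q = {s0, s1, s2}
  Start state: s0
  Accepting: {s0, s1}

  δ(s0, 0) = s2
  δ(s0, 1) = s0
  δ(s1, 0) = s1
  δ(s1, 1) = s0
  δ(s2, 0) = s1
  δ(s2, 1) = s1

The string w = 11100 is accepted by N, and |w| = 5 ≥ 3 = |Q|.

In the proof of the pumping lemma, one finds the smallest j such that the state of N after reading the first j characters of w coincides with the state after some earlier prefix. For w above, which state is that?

State sequence: s0 -1-> s0 -1-> s0 -1-> s0 -0-> s2 -0-> s1
First repeat at step 1: s0 was already visited.

The earliest repeat is at step j = 1: N is in s0, which it already visited at step i = 0.
Pumping length from the standard proof: p = 3 (the number of states). The repeated state found above gives |xy| = j ≤ 3 and |y| = j − i ≥ 1.

s0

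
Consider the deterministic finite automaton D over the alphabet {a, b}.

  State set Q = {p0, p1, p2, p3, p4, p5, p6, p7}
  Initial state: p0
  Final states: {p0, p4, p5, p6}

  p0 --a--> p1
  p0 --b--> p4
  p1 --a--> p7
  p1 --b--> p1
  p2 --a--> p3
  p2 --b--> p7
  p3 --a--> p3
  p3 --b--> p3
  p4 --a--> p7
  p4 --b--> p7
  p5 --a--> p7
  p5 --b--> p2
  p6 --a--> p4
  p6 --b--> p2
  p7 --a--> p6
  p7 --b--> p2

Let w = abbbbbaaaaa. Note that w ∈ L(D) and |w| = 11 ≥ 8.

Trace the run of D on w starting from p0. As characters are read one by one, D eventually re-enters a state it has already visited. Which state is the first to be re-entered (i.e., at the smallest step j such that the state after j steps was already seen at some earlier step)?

p1

State sequence: p0 -a-> p1 -b-> p1 -b-> p1 -b-> p1 -b-> p1 -b-> p1 -a-> p7 -a-> p6 -a-> p4 -a-> p7 -a-> p6
First repeat at step 2: p1 was already visited.

The earliest repeat is at step j = 2: D is in p1, which it already visited at step i = 1.
Since D has 8 states, any run of length ≥ 8 visits 8+1 states, so by pigeonhole some state repeats within the first 8 steps — that repeat gives the pumpable loop.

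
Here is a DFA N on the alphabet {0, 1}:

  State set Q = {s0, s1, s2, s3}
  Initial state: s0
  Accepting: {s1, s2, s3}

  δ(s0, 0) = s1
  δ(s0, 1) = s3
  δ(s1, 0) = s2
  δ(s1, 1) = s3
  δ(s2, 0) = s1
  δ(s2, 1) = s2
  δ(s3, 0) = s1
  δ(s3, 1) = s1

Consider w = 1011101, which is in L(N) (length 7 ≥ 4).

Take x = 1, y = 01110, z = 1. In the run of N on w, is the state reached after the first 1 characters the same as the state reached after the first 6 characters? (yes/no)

no

Run of N on the first 6 characters of w = 1 0 1 1 1 0:
  step 0: s0  (start)
  step 1: s3  (read 1: s0→s3)
  step 2: s1  (read 0: s3→s1)
  step 3: s3  (read 1: s1→s3)
  step 4: s1  (read 1: s3→s1)
  step 5: s3  (read 1: s1→s3)
  step 6: s1  (read 0: s3→s1)

After x (step 1): s3. After xy (step 6): s1.
They differ (s3 ≠ s1), so y is not a cycle from the state after x; this split is not the one the pumping-lemma construction produces, and pumping y need not keep the string in L(N).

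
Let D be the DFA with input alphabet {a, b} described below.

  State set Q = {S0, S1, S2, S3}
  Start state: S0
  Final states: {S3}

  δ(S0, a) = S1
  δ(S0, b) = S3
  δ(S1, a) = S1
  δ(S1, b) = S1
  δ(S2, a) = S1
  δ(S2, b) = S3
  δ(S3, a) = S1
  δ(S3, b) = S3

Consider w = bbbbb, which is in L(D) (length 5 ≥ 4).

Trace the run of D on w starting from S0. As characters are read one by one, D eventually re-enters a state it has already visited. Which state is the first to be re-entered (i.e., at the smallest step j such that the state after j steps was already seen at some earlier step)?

S3

State sequence: S0 -b-> S3 -b-> S3 -b-> S3 -b-> S3 -b-> S3
First repeat at step 2: S3 was already visited.

The earliest repeat is at step j = 2: D is in S3, which it already visited at step i = 1.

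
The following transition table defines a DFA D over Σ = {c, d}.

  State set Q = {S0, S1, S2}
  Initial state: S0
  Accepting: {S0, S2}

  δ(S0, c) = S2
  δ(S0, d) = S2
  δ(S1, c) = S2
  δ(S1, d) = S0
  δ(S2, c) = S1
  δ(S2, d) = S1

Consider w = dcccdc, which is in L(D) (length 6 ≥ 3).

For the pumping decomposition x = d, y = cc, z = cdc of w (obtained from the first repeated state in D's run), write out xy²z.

xy^2z = d·cc·cc·cdc = dcccccdc.
Reading y = cc takes D from S2 back to S2, so after x·y·y the machine is still in S2, and z then leads to the accepting state S2. Hence dcccccdc ∈ L(D).

dcccccdc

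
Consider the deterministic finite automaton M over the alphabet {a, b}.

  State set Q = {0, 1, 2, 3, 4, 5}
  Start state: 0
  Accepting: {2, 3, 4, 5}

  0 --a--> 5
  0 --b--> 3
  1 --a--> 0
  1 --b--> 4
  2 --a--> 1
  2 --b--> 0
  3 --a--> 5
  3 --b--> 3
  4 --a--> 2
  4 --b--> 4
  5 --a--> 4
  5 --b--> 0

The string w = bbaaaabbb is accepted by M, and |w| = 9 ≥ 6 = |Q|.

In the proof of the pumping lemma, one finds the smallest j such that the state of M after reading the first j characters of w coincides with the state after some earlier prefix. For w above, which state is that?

3

State sequence: 0 -b-> 3 -b-> 3 -a-> 5 -a-> 4 -a-> 2 -a-> 1 -b-> 4 -b-> 4 -b-> 4
First repeat at step 2: 3 was already visited.

The earliest repeat is at step j = 2: M is in 3, which it already visited at step i = 1.
Pumping length from the standard proof: p = 6 (the number of states). The repeated state found above gives |xy| = j ≤ 6 and |y| = j − i ≥ 1.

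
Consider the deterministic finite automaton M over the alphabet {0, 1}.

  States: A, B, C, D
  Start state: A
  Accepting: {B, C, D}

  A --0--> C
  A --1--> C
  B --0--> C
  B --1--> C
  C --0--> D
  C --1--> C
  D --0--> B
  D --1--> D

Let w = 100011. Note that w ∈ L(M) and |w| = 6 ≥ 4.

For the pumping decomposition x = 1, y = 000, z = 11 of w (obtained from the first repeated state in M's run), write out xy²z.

xy^2z = 1·000·000·11 = 100000011.
Reading y = 000 takes M from C back to C, so after x·y·y the machine is still in C, and z then leads to the accepting state C. Hence 100000011 ∈ L(M).

100000011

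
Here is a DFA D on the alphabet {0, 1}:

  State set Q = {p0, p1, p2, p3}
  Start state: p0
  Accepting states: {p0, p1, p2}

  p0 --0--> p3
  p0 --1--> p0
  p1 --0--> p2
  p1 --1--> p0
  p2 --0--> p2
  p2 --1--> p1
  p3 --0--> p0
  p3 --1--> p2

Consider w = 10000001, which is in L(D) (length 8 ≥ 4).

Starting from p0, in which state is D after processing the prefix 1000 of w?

p3

State sequence: p0 -1-> p0 -0-> p3 -0-> p0 -0-> p3

After reading 4 characters, D is in state p3.
(This kind of state-tracing is the core of the pumping-lemma construction: with 4 states, pigeonhole forces a repeat within the first 4 steps.)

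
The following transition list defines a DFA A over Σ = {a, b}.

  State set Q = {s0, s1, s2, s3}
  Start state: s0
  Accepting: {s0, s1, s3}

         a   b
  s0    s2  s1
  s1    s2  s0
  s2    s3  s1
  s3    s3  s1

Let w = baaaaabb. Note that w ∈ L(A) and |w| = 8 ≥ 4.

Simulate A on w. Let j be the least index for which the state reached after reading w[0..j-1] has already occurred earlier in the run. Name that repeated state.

s3

State sequence: s0 -b-> s1 -a-> s2 -a-> s3 -a-> s3 -a-> s3 -a-> s3 -b-> s1 -b-> s0
First repeat at step 4: s3 was already visited.

The earliest repeat is at step j = 4: A is in s3, which it already visited at step i = 3.
With |Q| = 4, pigeonhole forces a state repeat no later than step 4; the substring read between the first and second visits to that state can be pumped.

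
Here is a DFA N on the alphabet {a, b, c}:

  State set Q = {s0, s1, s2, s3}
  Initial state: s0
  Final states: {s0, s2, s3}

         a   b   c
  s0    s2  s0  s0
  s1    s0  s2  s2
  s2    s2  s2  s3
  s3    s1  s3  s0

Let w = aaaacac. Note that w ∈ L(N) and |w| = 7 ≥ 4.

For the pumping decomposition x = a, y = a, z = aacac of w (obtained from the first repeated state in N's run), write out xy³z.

aaaaaacac

xy^3z = a·a·a·a·aacac = aaaaaacac.
Reading y = a takes N from s2 back to s2, so after x·y·y·y the machine is still in s2, and z then leads to the accepting state s2. Hence aaaaaacac ∈ L(N).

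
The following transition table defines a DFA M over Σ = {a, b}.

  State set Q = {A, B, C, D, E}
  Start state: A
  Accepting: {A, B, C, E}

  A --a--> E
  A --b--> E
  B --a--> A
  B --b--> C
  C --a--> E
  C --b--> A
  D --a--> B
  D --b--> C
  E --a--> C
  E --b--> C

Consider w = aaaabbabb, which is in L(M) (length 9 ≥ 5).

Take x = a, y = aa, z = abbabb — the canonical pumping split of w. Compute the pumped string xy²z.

xy^2z = a·aa·aa·abbabb = aaaaaabbabb.
Reading y = aa takes M from E back to E, so after x·y·y the machine is still in E, and z then leads to the accepting state E. Hence aaaaaabbabb ∈ L(M).

aaaaaabbabb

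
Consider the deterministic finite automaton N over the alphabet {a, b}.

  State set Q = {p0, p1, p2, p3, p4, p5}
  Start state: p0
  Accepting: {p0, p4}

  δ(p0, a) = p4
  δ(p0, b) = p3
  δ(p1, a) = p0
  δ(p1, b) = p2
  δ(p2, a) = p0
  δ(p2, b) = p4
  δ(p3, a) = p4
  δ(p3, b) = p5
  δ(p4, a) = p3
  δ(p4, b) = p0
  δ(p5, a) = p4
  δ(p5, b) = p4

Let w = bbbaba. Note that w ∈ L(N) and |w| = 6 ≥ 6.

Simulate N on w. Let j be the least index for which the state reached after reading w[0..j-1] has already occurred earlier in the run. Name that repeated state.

p3

State sequence: p0 -b-> p3 -b-> p5 -b-> p4 -a-> p3 -b-> p5 -a-> p4
First repeat at step 4: p3 was already visited.

The earliest repeat is at step j = 4: N is in p3, which it already visited at step i = 1.
With |Q| = 6, pigeonhole forces a state repeat no later than step 6; the substring read between the first and second visits to that state can be pumped.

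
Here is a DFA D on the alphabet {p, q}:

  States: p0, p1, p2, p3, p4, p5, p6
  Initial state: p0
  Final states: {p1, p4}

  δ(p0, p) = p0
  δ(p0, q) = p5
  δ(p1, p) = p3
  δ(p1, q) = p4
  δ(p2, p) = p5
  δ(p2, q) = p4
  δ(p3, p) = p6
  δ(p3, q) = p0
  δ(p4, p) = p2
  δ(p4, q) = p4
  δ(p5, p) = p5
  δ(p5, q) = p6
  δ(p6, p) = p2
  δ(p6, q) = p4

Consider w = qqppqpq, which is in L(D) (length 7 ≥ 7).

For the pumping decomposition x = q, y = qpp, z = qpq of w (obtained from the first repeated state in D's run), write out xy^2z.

qqppqppqpq

xy^2z = q·qpp·qpp·qpq = qqppqppqpq.
Reading y = qpp takes D from p5 back to p5, so after x·y·y the machine is still in p5, and z then leads to the accepting state p4. Hence qqppqppqpq ∈ L(D).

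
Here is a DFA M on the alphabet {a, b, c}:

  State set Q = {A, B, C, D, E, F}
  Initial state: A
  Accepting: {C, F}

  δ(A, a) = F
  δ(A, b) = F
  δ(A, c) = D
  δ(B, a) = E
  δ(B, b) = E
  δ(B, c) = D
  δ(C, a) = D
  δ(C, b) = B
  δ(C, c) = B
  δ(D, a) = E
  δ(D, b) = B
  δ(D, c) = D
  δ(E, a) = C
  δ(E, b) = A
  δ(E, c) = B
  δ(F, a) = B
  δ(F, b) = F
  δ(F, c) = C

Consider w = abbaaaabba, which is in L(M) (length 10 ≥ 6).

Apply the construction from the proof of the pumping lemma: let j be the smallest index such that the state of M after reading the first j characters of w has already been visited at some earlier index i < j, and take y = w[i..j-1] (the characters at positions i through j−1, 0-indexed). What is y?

State sequence: A -a-> F -b-> F -b-> F -a-> B -a-> E -a-> C -a-> D -b-> B -b-> E -a-> C
First repeat at step 2: F was already visited.

So i = 1, j = 2, giving x = w[0:1] = a, y = w[1:2] = b, z = w[2:10] = baaaabba.
Check: |xy| = 2 ≤ 6 and |y| = 1 ≥ 1. Reading y takes M from F back to F, so every xyⁱz is accepted.

b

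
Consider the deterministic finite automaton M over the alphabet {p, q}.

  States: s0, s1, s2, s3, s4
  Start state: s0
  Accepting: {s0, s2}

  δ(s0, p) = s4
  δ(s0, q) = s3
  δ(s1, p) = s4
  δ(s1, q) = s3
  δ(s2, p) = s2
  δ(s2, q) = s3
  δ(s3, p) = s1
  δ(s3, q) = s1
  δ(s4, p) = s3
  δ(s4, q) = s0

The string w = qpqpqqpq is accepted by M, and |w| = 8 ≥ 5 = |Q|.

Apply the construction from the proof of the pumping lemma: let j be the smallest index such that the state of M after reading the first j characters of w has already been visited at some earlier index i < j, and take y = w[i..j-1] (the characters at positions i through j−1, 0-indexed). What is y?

State sequence: s0 -q-> s3 -p-> s1 -q-> s3 -p-> s1 -q-> s3 -q-> s1 -p-> s4 -q-> s0
First repeat at step 3: s3 was already visited.

So i = 1, j = 3, giving x = w[0:1] = q, y = w[1:3] = pq, z = w[3:8] = pqqpq.
Check: |xy| = 3 ≤ 5 and |y| = 2 ≥ 1. Reading y takes M from s3 back to s3, so every xyⁱz is accepted.

pq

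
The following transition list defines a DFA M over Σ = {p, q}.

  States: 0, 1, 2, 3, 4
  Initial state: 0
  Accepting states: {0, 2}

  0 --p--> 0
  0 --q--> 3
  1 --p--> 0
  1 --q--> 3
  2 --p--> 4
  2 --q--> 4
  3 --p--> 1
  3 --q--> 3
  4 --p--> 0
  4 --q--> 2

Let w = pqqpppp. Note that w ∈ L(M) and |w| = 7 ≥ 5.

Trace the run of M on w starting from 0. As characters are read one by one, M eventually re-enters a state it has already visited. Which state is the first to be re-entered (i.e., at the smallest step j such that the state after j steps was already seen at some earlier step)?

0

State sequence: 0 -p-> 0 -q-> 3 -q-> 3 -p-> 1 -p-> 0 -p-> 0 -p-> 0
First repeat at step 1: 0 was already visited.

The earliest repeat is at step j = 1: M is in 0, which it already visited at step i = 0.
The DFA has 5 states, so the proof of the pumping lemma guarantees a repeated state among the first 5+1 visited; the segment between the two visits is the pumpable y.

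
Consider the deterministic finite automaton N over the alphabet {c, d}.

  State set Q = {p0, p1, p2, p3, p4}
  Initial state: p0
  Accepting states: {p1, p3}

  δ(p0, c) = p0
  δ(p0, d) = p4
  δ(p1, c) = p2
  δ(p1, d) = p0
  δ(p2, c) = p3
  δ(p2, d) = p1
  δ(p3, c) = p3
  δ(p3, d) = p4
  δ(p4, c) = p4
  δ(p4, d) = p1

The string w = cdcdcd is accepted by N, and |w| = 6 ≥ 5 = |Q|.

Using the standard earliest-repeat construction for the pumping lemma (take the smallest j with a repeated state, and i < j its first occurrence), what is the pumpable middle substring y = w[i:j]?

c

State sequence: p0 -c-> p0 -d-> p4 -c-> p4 -d-> p1 -c-> p2 -d-> p1
First repeat at step 1: p0 was already visited.

So i = 0, j = 1, giving x = w[0:0] = ε, y = w[0:1] = c, z = w[1:6] = dcdcd.
Check: |xy| = 1 ≤ 5 and |y| = 1 ≥ 1. Reading y takes N from p0 back to p0, so every xyⁱz is accepted.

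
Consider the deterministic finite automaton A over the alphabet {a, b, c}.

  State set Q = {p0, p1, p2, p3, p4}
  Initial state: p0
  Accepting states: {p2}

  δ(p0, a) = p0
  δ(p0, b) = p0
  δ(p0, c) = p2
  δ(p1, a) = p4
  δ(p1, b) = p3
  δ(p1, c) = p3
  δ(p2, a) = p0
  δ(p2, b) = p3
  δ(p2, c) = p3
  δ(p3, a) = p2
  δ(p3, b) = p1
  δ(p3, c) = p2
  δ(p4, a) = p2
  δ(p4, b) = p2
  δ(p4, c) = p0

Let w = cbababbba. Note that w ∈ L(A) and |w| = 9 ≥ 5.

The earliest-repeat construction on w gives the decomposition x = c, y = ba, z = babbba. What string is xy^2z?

cbabababbba

xy^2z = c·ba·ba·babbba = cbabababbba.
Reading y = ba takes A from p2 back to p2, so after x·y·y the machine is still in p2, and z then leads to the accepting state p2. Hence cbabababbba ∈ L(A).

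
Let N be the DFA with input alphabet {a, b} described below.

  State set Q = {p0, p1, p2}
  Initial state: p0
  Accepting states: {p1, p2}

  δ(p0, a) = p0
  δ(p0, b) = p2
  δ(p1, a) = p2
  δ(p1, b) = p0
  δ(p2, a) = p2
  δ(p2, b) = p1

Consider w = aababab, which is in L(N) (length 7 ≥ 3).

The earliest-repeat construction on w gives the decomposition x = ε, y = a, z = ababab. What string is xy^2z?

xy^2z = ε·a·a·ababab = aaababab.
Reading y = a takes N from p0 back to p0, so after x·y·y the machine is still in p0, and z then leads to the accepting state p1. Hence aaababab ∈ L(N).

aaababab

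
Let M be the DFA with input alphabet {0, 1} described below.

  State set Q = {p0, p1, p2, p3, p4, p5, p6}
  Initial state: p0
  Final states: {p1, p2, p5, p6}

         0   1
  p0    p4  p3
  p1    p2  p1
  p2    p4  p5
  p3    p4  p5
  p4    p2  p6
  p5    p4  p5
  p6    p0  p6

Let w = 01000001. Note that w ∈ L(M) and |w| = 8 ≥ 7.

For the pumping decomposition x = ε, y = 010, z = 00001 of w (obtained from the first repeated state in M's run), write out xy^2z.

01001000001

xy^2z = ε·010·010·00001 = 01001000001.
Reading y = 010 takes M from p0 back to p0, so after x·y·y the machine is still in p0, and z then leads to the accepting state p5. Hence 01001000001 ∈ L(M).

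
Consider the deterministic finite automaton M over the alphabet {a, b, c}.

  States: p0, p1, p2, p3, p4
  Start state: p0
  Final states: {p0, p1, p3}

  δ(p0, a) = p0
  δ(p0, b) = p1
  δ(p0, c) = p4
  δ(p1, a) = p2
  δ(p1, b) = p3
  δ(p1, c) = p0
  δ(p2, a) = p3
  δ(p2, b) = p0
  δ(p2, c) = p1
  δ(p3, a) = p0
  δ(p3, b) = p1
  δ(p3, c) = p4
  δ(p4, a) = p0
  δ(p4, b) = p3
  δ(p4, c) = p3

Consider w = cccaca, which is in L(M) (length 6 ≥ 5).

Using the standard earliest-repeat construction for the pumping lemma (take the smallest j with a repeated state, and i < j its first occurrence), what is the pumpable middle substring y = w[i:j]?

State sequence: p0 -c-> p4 -c-> p3 -c-> p4 -a-> p0 -c-> p4 -a-> p0
First repeat at step 3: p4 was already visited.

So i = 1, j = 3, giving x = w[0:1] = c, y = w[1:3] = cc, z = w[3:6] = aca.
Check: |xy| = 3 ≤ 5 and |y| = 2 ≥ 1. Reading y takes M from p4 back to p4, so every xyⁱz is accepted.
Pumping length from the standard proof: p = 5 (the number of states). The repeated state found above gives |xy| = j ≤ 5 and |y| = j − i ≥ 1.

cc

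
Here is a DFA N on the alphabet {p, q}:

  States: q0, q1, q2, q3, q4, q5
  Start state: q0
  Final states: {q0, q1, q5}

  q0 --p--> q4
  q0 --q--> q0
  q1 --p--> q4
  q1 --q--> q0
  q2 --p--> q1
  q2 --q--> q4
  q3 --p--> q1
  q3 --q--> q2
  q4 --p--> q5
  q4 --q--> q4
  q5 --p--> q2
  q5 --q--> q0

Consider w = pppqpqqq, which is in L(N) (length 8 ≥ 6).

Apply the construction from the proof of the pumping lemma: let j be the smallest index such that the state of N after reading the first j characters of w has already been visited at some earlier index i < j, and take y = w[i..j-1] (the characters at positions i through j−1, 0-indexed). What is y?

ppq

State sequence: q0 -p-> q4 -p-> q5 -p-> q2 -q-> q4 -p-> q5 -q-> q0 -q-> q0 -q-> q0
First repeat at step 4: q4 was already visited.

So i = 1, j = 4, giving x = w[0:1] = p, y = w[1:4] = ppq, z = w[4:8] = pqqq.
Check: |xy| = 4 ≤ 6 and |y| = 3 ≥ 1. Reading y takes N from q4 back to q4, so every xyⁱz is accepted.
Pumping length from the standard proof: p = 6 (the number of states). The repeated state found above gives |xy| = j ≤ 6 and |y| = j − i ≥ 1.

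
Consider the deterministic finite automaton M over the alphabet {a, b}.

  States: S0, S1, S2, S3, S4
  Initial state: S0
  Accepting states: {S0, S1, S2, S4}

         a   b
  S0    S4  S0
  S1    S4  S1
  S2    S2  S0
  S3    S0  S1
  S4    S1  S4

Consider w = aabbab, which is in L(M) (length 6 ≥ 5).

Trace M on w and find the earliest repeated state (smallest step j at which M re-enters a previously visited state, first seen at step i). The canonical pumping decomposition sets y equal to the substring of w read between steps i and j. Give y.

b

State sequence: S0 -a-> S4 -a-> S1 -b-> S1 -b-> S1 -a-> S4 -b-> S4
First repeat at step 3: S1 was already visited.

So i = 2, j = 3, giving x = w[0:2] = aa, y = w[2:3] = b, z = w[3:6] = bab.
Check: |xy| = 3 ≤ 5 and |y| = 1 ≥ 1. Reading y takes M from S1 back to S1, so every xyⁱz is accepted.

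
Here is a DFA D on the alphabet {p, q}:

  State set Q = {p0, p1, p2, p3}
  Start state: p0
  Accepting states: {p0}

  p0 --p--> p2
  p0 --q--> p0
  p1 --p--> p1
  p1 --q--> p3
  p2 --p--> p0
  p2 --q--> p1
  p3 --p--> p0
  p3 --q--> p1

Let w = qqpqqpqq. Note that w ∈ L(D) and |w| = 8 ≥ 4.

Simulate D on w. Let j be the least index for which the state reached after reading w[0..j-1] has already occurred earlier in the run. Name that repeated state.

p0

State sequence: p0 -q-> p0 -q-> p0 -p-> p2 -q-> p1 -q-> p3 -p-> p0 -q-> p0 -q-> p0
First repeat at step 1: p0 was already visited.

The earliest repeat is at step j = 1: D is in p0, which it already visited at step i = 0.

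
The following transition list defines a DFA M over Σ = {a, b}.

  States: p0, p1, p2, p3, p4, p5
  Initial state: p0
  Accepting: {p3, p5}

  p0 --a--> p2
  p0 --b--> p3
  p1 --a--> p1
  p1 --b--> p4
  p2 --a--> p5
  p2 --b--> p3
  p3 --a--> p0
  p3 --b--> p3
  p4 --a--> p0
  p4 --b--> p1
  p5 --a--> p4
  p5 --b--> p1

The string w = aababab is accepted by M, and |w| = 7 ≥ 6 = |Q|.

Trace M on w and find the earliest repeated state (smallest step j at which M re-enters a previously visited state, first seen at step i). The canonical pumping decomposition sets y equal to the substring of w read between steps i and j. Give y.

State sequence: p0 -a-> p2 -a-> p5 -b-> p1 -a-> p1 -b-> p4 -a-> p0 -b-> p3
First repeat at step 4: p1 was already visited.

So i = 3, j = 4, giving x = w[0:3] = aab, y = w[3:4] = a, z = w[4:7] = bab.
Check: |xy| = 4 ≤ 6 and |y| = 1 ≥ 1. Reading y takes M from p1 back to p1, so every xyⁱz is accepted.

a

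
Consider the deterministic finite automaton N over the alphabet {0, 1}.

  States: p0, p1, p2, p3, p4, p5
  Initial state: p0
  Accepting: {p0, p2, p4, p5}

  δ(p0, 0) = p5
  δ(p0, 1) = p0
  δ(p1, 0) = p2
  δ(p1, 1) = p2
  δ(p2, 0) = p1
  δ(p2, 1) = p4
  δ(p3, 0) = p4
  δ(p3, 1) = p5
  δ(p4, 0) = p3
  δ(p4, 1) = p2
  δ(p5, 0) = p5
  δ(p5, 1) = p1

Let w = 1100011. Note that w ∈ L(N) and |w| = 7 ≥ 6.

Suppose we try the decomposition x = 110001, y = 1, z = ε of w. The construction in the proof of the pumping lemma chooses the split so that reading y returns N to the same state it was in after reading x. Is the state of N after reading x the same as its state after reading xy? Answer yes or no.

State sequence: p0 -1-> p0 -1-> p0 -0-> p5 -0-> p5 -0-> p5 -1-> p1 -1-> p2

After x (step 6): p1. After xy (step 7): p2.
They differ (p1 ≠ p2), so y is not a cycle from the state after x; this split is not the one the pumping-lemma construction produces, and pumping y need not keep the string in L(N).

no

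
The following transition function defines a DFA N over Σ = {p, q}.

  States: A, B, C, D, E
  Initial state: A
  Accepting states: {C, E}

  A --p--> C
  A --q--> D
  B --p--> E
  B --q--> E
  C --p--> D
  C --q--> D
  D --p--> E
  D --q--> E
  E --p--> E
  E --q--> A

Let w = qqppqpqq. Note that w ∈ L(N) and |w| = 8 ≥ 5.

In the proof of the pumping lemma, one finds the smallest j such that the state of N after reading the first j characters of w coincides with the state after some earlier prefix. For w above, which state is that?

E

State sequence: A -q-> D -q-> E -p-> E -p-> E -q-> A -p-> C -q-> D -q-> E
First repeat at step 3: E was already visited.

The earliest repeat is at step j = 3: N is in E, which it already visited at step i = 2.
Pumping length from the standard proof: p = 5 (the number of states). The repeated state found above gives |xy| = j ≤ 5 and |y| = j − i ≥ 1.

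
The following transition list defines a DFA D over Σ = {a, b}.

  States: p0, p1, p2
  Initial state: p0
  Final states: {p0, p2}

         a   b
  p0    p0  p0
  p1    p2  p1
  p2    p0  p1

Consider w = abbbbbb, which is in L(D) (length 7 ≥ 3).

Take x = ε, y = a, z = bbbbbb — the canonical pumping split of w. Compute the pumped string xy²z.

xy^2z = ε·a·a·bbbbbb = aabbbbbb.
Reading y = a takes D from p0 back to p0, so after x·y·y the machine is still in p0, and z then leads to the accepting state p0. Hence aabbbbbb ∈ L(D).

aabbbbbb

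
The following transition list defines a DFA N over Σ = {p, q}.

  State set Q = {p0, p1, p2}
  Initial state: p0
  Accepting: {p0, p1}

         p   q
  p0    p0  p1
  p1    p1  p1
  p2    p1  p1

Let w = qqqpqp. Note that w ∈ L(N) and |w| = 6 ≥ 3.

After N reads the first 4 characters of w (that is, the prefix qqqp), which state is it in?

Run of N on the first 4 characters of w = q q q p:
  step 0: p0  (start)
  step 1: p1  (read q: p0→p1)
  step 2: p1  (read q: p1→p1)
  step 3: p1  (read q: p1→p1)
  step 4: p1  (read p: p1→p1)

After reading 4 characters, N is in state p1.
(This kind of state-tracing is the core of the pumping-lemma construction: with 3 states, pigeonhole forces a repeat within the first 3 steps.)

p1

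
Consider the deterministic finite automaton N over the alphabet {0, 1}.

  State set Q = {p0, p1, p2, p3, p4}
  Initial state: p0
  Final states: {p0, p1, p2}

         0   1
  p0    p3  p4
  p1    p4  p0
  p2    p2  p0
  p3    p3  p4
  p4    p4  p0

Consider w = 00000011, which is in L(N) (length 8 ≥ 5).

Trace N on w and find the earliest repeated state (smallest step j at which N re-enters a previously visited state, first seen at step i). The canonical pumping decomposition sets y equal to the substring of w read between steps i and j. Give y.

Run of N on w = 0 0 0 0 0 0 1 1:
  step 0: p0  (start)
  step 1: p3  (read 0: p0→p3)
  step 2: p3  (read 0: p3→p3)   ← first repeat (p3 seen earlier)
  step 3: p3  (read 0: p3→p3)
  step 4: p3  (read 0: p3→p3)
  step 5: p3  (read 0: p3→p3)
  step 6: p3  (read 0: p3→p3)
  step 7: p4  (read 1: p3→p4)
  step 8: p0  (read 1: p4→p0)

So i = 1, j = 2, giving x = w[0:1] = 0, y = w[1:2] = 0, z = w[2:8] = 000011.
Check: |xy| = 2 ≤ 5 and |y| = 1 ≥ 1. Reading y takes N from p3 back to p3, so every xyⁱz is accepted.

0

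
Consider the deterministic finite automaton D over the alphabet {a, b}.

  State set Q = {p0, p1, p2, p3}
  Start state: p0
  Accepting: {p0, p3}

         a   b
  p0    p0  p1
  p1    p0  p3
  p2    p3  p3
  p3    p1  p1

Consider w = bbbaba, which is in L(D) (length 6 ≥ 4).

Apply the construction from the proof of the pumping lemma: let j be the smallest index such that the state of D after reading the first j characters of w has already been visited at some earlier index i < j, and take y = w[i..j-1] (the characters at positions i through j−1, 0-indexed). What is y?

Run of D on w = b b b a b a:
  step 0: p0  (start)
  step 1: p1  (read b: p0→p1)
  step 2: p3  (read b: p1→p3)
  step 3: p1  (read b: p3→p1)   ← first repeat (p1 seen earlier)
  step 4: p0  (read a: p1→p0)
  step 5: p1  (read b: p0→p1)
  step 6: p0  (read a: p1→p0)

So i = 1, j = 3, giving x = w[0:1] = b, y = w[1:3] = bb, z = w[3:6] = aba.
Check: |xy| = 3 ≤ 4 and |y| = 2 ≥ 1. Reading y takes D from p1 back to p1, so every xyⁱz is accepted.

bb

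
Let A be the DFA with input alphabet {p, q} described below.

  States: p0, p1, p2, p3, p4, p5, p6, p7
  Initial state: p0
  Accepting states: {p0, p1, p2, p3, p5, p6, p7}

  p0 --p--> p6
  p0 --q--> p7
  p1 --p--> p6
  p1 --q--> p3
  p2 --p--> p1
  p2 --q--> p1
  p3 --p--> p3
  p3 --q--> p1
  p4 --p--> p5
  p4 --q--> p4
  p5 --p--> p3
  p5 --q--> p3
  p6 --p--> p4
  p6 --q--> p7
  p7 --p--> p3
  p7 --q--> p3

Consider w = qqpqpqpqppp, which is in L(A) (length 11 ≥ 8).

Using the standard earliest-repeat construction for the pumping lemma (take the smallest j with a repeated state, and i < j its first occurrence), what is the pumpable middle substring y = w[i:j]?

p

Run of A on w = q q p q p q p q p p p:
  step 0: p0  (start)
  step 1: p7  (read q: p0→p7)
  step 2: p3  (read q: p7→p3)
  step 3: p3  (read p: p3→p3)   ← first repeat (p3 seen earlier)
  step 4: p1  (read q: p3→p1)
  step 5: p6  (read p: p1→p6)
  step 6: p7  (read q: p6→p7)
  step 7: p3  (read p: p7→p3)
  step 8: p1  (read q: p3→p1)
  step 9: p6  (read p: p1→p6)
  step 10: p4  (read p: p6→p4)
  step 11: p5  (read p: p4→p5)

So i = 2, j = 3, giving x = w[0:2] = qq, y = w[2:3] = p, z = w[3:11] = qpqpqppp.
Check: |xy| = 3 ≤ 8 and |y| = 1 ≥ 1. Reading y takes A from p3 back to p3, so every xyⁱz is accepted.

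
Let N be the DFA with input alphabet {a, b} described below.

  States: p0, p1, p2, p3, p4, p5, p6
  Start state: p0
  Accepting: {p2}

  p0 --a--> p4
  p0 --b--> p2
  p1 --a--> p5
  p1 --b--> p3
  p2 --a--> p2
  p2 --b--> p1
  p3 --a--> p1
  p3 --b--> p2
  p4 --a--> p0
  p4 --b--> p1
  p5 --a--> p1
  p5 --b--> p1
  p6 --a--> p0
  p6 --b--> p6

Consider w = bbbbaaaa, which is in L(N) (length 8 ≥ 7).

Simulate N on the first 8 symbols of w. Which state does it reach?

State sequence: p0 -b-> p2 -b-> p1 -b-> p3 -b-> p2 -a-> p2 -a-> p2 -a-> p2 -a-> p2

After reading 8 characters, N is in state p2.

p2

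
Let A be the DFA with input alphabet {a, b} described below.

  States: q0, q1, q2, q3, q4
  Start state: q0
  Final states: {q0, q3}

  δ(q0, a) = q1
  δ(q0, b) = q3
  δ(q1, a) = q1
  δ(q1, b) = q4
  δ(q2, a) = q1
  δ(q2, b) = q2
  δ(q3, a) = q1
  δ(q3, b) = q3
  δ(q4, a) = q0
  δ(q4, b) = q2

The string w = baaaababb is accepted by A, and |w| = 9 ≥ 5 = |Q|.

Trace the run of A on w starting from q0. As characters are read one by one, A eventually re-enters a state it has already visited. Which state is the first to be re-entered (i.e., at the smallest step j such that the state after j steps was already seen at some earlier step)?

State sequence: q0 -b-> q3 -a-> q1 -a-> q1 -a-> q1 -a-> q1 -b-> q4 -a-> q0 -b-> q3 -b-> q3
First repeat at step 3: q1 was already visited.

The earliest repeat is at step j = 3: A is in q1, which it already visited at step i = 2.

q1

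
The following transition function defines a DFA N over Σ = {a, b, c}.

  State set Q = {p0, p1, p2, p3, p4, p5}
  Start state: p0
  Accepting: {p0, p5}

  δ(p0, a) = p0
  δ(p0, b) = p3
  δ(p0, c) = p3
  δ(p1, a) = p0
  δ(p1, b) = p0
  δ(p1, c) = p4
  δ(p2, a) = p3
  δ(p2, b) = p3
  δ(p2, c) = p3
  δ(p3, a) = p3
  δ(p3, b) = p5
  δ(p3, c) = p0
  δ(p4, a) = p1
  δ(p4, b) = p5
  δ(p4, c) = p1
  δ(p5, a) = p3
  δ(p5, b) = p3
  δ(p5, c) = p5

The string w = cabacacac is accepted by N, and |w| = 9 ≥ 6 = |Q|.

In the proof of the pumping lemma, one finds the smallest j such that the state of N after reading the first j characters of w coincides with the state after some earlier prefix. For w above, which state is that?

p3

State sequence: p0 -c-> p3 -a-> p3 -b-> p5 -a-> p3 -c-> p0 -a-> p0 -c-> p3 -a-> p3 -c-> p0
First repeat at step 2: p3 was already visited.

The earliest repeat is at step j = 2: N is in p3, which it already visited at step i = 1.
Pumping length from the standard proof: p = 6 (the number of states). The repeated state found above gives |xy| = j ≤ 6 and |y| = j − i ≥ 1.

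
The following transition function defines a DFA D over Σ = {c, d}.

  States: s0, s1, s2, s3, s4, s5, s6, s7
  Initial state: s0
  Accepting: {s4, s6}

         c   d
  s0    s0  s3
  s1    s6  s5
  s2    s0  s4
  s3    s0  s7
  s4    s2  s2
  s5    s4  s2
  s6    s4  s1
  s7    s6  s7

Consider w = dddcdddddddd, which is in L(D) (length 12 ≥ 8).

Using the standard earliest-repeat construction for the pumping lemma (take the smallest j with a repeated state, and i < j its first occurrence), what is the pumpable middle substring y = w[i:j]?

State sequence: s0 -d-> s3 -d-> s7 -d-> s7 -c-> s6 -d-> s1 -d-> s5 -d-> s2 -d-> s4 -d-> s2 -d-> s4 -d-> s2 -d-> s4
First repeat at step 3: s7 was already visited.

So i = 2, j = 3, giving x = w[0:2] = dd, y = w[2:3] = d, z = w[3:12] = cdddddddd.
Check: |xy| = 3 ≤ 8 and |y| = 1 ≥ 1. Reading y takes D from s7 back to s7, so every xyⁱz is accepted.

d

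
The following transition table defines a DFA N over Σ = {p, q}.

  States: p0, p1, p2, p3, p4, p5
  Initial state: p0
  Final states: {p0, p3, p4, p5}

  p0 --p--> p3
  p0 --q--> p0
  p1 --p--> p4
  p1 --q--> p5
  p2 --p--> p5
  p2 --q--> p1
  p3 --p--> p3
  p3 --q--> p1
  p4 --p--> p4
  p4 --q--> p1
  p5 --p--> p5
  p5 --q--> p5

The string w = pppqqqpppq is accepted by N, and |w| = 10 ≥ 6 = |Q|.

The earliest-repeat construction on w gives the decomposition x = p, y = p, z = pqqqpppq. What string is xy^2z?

ppppqqqpppq

xy^2z = p·p·p·pqqqpppq = ppppqqqpppq.
Reading y = p takes N from p3 back to p3, so after x·y·y the machine is still in p3, and z then leads to the accepting state p5. Hence ppppqqqpppq ∈ L(N).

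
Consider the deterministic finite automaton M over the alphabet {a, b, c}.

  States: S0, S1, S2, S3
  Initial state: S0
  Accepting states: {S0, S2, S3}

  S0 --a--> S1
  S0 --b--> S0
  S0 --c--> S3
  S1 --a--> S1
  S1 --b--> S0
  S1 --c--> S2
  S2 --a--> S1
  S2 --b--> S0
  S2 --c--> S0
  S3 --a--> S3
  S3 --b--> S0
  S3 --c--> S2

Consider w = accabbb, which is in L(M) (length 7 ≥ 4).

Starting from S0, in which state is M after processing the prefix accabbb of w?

S0

State sequence: S0 -a-> S1 -c-> S2 -c-> S0 -a-> S1 -b-> S0 -b-> S0 -b-> S0

After reading 7 characters, M is in state S0.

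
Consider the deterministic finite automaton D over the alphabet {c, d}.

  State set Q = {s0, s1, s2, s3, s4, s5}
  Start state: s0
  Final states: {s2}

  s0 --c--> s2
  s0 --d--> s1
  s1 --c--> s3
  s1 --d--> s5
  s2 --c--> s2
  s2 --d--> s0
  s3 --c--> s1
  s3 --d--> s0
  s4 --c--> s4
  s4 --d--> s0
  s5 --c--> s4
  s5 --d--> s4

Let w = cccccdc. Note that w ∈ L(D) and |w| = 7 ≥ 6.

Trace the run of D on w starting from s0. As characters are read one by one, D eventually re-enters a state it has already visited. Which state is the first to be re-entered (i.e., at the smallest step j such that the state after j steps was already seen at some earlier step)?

s2

State sequence: s0 -c-> s2 -c-> s2 -c-> s2 -c-> s2 -c-> s2 -d-> s0 -c-> s2
First repeat at step 2: s2 was already visited.

The earliest repeat is at step j = 2: D is in s2, which it already visited at step i = 1.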